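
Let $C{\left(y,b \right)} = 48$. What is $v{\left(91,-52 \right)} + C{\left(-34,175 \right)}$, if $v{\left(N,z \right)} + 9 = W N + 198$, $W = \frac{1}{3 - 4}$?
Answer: $146$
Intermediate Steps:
$W = -1$ ($W = \frac{1}{3 - 4} = \frac{1}{-1} = -1$)
$v{\left(N,z \right)} = 189 - N$ ($v{\left(N,z \right)} = -9 - \left(-198 + N\right) = 189 - N$)
$v{\left(91,-52 \right)} + C{\left(-34,175 \right)} = \left(189 - 91\right) + 48 = 98 + 48 = 146$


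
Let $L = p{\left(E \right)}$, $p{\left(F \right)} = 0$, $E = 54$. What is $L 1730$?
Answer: $0$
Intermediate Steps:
$L = 0$
$L 1730 = 0 \cdot 1730 = 0$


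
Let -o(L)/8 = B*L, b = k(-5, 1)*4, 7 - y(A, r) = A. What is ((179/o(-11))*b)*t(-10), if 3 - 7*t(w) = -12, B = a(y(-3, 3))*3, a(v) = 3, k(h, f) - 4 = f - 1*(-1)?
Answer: 895/77 ≈ 11.623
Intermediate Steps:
k(h, f) = 5 + f (k(h, f) = 4 + (f - 1*(-1)) = 4 + (f + 1) = 4 + (1 + f) = 5 + f)
y(A, r) = 7 - A
B = 9 (B = 3*3 = 9)
b = 24 (b = (5 + 1)*4 = 6*4 = 24)
o(L) = -72*L
t(w) = 15/7 (t(w) = 3/7 - 1/7*(-12) = 3/7 + 12/7 = 15/7)
((179/o(-11))*b)*t(-10) = ((179/((-72*(-11))))*24)*(15/7) = ((179/792)*24)*(15/7) = (179/33)*(15/7) = 895/77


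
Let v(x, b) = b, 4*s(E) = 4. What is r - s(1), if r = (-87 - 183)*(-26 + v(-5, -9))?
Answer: 9449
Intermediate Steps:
s(E) = 1 (s(E) = (1/4)*4 = 1)
r = 9450 (r = (-87 - 183)*(-26 - 9) = -270*(-35) = 9450)
r - s(1) = 9450 - 1*1 = 9450 - 1 = 9449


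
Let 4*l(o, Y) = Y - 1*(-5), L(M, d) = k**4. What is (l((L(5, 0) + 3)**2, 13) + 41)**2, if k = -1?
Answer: 8281/4 ≈ 2070.3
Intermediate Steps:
L(M, d) = 1 (L(M, d) = (-1)**4 = 1)
l(o, Y) = 5/4 + Y/4 (l(o, Y) = (Y - 1*(-5))/4 = (Y + 5)/4 = (5 + Y)/4 = 5/4 + Y/4)
(l((L(5, 0) + 3)**2, 13) + 41)**2 = ((5/4 + (1/4)*13) + 41)**2 = ((5/4 + 13/4) + 41)**2 = (9/2 + 41)**2 = (91/2)**2 = 8281/4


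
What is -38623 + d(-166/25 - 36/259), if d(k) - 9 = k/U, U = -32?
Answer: -4000388453/103600 ≈ -38614.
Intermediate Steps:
d(k) = 9 - k/32 (d(k) = 9 + k/(-32) = 9 + k*(-1/32) = 9 - k/32)
-38623 + d(-166/25 - 36/259) = -38623 + (9 - (-166/25 - 36/259)/32) = -38623 + (9 - 1/32*(-43894/6475)) = -38623 + (9 + 21947/103600) = -38623 + 954347/103600 = -4000388453/103600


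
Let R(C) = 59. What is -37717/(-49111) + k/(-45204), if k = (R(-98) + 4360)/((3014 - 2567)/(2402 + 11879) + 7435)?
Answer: 60342977871674249/78573447585193736 ≈ 0.76798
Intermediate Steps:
k = 63107739/106179682 (k = (59 + 4360)/((3014 - 2567)/(2402 + 11879) + 7435) = 4419/(447/14281 + 7435) = 4419/(106179682/14281) = 4419*(14281/106179682) = 63107739/106179682 ≈ 0.59435)
-37717/(-49111) + k/(-45204) = -37717/(-49111) + (63107739/106179682)/(-45204) = -37717*(-1/49111) + (63107739/106179682)*(-1/45204) = 37717/49111 - 21035913/1599915448376 = 60342977871674249/78573447585193736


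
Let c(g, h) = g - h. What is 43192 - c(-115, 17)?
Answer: 43324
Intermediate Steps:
43192 - c(-115, 17) = 43192 - (-115 - 1*17) = 43192 - (-115 - 17) = 43192 - 1*(-132) = 43192 + 132 = 43324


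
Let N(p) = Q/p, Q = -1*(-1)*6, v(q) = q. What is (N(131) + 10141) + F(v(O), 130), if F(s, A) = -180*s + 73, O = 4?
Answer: 1243720/131 ≈ 9494.0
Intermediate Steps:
F(s, A) = 73 - 180*s
Q = 6 (Q = 1*6 = 6)
N(p) = 6/p
(N(131) + 10141) + F(v(O), 130) = (6/131 + 10141) + (73 - 180*4) = (6*(1/131) + 10141) + (73 - 720) = (6/131 + 10141) - 647 = 1328477/131 - 647 = 1243720/131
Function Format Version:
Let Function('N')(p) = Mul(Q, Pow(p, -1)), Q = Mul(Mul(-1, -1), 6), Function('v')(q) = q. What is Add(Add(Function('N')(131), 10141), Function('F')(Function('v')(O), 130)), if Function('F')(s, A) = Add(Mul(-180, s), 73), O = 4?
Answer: Rational(1243720, 131) ≈ 9494.0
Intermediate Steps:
Function('F')(s, A) = Add(73, Mul(-180, s))
Q = 6 (Q = Mul(1, 6) = 6)
Function('N')(p) = Mul(6, Pow(p, -1))
Add(Add(Function('N')(131), 10141), Function('F')(Function('v')(O), 130)) = Add(Add(Mul(6, Pow(131, -1)), 10141), Add(73, Mul(-180, 4))) = Add(Add(Mul(6, Rational(1, 131)), 10141), Add(73, -720)) = Add(Add(Rational(6, 131), 10141), -647) = Add(Rational(1328477, 131), -647) = Rational(1243720, 131)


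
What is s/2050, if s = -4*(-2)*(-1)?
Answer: -4/1025 ≈ -0.0039024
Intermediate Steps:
s = -8 (s = 8*(-1) = -8)
s/2050 = -8/2050 = -8*1/2050 = -4/1025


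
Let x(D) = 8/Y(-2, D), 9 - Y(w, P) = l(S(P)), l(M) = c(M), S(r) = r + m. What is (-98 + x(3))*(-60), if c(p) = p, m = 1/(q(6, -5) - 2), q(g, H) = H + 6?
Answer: 40680/7 ≈ 5811.4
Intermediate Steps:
q(g, H) = 6 + H
m = -1 (m = 1/((6 - 5) - 2) = 1/(1 - 2) = 1/(-1) = -1)
S(r) = -1 + r (S(r) = r - 1 = -1 + r)
l(M) = M
Y(w, P) = 10 - P (Y(w, P) = 9 - (-1 + P) = 9 + (1 - P) = 10 - P)
x(D) = 8/(10 - D)
(-98 + x(3))*(-60) = (-98 - 8/(-10 + 3))*(-60) = (-98 - 8/(-7))*(-60) = (-98 - 8*(-⅐))*(-60) = (-98 + 8/7)*(-60) = -678/7*(-60) = 40680/7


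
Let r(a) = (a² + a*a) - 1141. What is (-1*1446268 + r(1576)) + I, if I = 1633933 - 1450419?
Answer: 3703657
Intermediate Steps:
r(a) = -1141 + 2*a² (r(a) = (a² + a²) - 1141 = 2*a² - 1141 = -1141 + 2*a²)
I = 183514
(-1*1446268 + r(1576)) + I = (-1*1446268 + (-1141 + 2*1576²)) + 183514 = (-1446268 + (-1141 + 2*2483776)) + 183514 = (-1446268 + (-1141 + 4967552)) + 183514 = (-1446268 + 4966411) + 183514 = 3520143 + 183514 = 3703657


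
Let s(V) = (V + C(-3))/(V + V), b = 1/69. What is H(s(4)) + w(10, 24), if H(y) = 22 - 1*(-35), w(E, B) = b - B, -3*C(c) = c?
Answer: 2278/69 ≈ 33.014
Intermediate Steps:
b = 1/69 ≈ 0.014493
C(c) = -c/3
w(E, B) = 1/69 - B
s(V) = (1 + V)/(2*V) (s(V) = (V - 1/3*(-3))/(V + V) = (V + 1)/((2*V)) = (1 + V)*(1/(2*V)) = (1 + V)/(2*V))
H(y) = 57 (H(y) = 22 + 35 = 57)
H(s(4)) + w(10, 24) = 57 + (1/69 - 1*24) = 57 + (1/69 - 24) = 57 - 1655/69 = 2278/69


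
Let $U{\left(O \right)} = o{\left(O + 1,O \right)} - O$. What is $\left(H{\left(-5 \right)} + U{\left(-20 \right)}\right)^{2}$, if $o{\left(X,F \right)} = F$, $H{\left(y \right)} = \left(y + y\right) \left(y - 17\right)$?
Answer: $48400$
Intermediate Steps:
$H{\left(y \right)} = 2 y \left(-17 + y\right)$
$U{\left(O \right)} = 0$ ($U{\left(O \right)} = O - O = 0$)
$\left(H{\left(-5 \right)} + U{\left(-20 \right)}\right)^{2} = \left(2 \left(-5\right) \left(-17 - 5\right) + 0\right)^{2} = \left(2 \left(-5\right) \left(-22\right) + 0\right)^{2} = \left(220 + 0\right)^{2} = 220^{2} = 48400$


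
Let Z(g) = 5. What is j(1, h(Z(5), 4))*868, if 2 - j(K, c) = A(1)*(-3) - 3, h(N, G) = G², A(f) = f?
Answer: 6944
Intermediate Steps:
j(K, c) = 8 (j(K, c) = 2 - (1*(-3) - 3) = 2 - (-3 - 3) = 2 - 1*(-6) = 2 + 6 = 8)
j(1, h(Z(5), 4))*868 = 8*868 = 6944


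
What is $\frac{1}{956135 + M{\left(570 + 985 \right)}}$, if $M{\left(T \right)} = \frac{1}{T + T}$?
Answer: $\frac{3110}{2973579851} \approx 1.0459 \cdot 10^{-6}$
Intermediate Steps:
$M{\left(T \right)} = \frac{1}{2 T}$
$\frac{1}{956135 + M{\left(570 + 985 \right)}} = \frac{1}{956135 + \frac{1}{2 \left(570 + 985\right)}} = \frac{1}{956135 + \frac{1}{2 \cdot 1555}} = \frac{1}{956135 + \frac{1}{2} \cdot \frac{1}{1555}} = \frac{1}{956135 + \frac{1}{3110}} = \frac{1}{\frac{2973579851}{3110}} = \frac{3110}{2973579851}$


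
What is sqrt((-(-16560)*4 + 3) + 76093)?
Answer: 32*sqrt(139) ≈ 377.27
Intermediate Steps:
sqrt((-(-16560)*4 + 3) + 76093) = sqrt((-120*(-552) + 3) + 76093) = sqrt((66240 + 3) + 76093) = sqrt(66243 + 76093) = sqrt(142336) = 32*sqrt(139)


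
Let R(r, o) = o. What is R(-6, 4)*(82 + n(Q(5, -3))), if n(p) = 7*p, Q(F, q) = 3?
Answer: 412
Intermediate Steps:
R(-6, 4)*(82 + n(Q(5, -3))) = 4*(82 + 7*3) = 4*(82 + 21) = 4*103 = 412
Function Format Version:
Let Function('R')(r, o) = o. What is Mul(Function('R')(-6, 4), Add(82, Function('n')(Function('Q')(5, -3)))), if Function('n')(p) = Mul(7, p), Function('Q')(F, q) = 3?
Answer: 412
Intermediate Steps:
Mul(Function('R')(-6, 4), Add(82, Function('n')(Function('Q')(5, -3)))) = Mul(4, Add(82, Mul(7, 3))) = Mul(4, Add(82, 21)) = Mul(4, 103) = 412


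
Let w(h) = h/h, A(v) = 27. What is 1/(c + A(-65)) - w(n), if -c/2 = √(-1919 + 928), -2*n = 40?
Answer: -4666/4693 + 2*I*√991/4693 ≈ -0.99425 + 0.013416*I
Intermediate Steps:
n = -20 (n = -½*40 = -20)
w(h) = 1
c = -2*I*√991 (c = -2*√(-1919 + 928) = -2*I*√991 ≈ -62.96*I)
1/(c + A(-65)) - w(n) = 1/(-2*I*√991 + 27) - 1*1 = 1/(27 - 2*I*√991) - 1 = -1 + 1/(27 - 2*I*√991)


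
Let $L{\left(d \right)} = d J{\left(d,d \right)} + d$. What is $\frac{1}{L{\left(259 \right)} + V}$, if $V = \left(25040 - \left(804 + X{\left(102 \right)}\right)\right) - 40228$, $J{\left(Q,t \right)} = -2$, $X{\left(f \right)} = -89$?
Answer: $- \frac{1}{16162} \approx -6.1874 \cdot 10^{-5}$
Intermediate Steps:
$L{\left(d \right)} = - d$ ($L{\left(d \right)} = d \left(-2\right) + d = - 2 d + d = - d$)
$V = -15903$ ($V = \left(25040 - \left(804 - 89\right)\right) - 40228 = \left(25040 - 715\right) - 40228 = 24325 - 40228 = -15903$)
$\frac{1}{L{\left(259 \right)} + V} = \frac{1}{\left(-1\right) 259 - 15903} = \frac{1}{-259 - 15903} = \frac{1}{-16162} = - \frac{1}{16162}$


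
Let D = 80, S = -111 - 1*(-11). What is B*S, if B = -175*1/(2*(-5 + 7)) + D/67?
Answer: 285125/67 ≈ 4255.6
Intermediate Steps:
S = -100 (S = -111 + 11 = -100)
B = -11405/268 (B = -175*1/(2*(-5 + 7)) + 80/67 = -175/(2*2) + 80*(1/67) = -175/4 + 80/67 = -11405/268 ≈ -42.556)
B*S = -11405/268*(-100) = 285125/67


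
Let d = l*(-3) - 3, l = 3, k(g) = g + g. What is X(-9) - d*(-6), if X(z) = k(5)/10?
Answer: -71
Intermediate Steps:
k(g) = 2*g
X(z) = 1 (X(z) = (2*5)/10 = 10*(⅒) = 1)
d = -12 (d = 3*(-3) - 3 = -9 - 3 = -12)
X(-9) - d*(-6) = 1 - (-12)*(-6) = 1 - 1*72 = 1 - 72 = -71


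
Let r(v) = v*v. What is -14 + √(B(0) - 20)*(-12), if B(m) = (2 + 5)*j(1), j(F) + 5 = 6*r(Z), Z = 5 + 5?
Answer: -14 - 12*√4145 ≈ -786.58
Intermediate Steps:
Z = 10
r(v) = v²
j(F) = 595 (j(F) = -5 + 6*10² = -5 + 6*100 = -5 + 600 = 595)
B(m) = 4165 (B(m) = (2 + 5)*595 = 7*595 = 4165)
-14 + √(B(0) - 20)*(-12) = -14 + √(4165 - 20)*(-12) = -14 + √4145*(-12) = -14 - 12*√4145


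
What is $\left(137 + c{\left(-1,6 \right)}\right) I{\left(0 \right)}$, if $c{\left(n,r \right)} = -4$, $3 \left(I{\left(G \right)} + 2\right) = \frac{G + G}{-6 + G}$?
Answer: $-266$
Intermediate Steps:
$I{\left(G \right)} = -2 + \frac{2 G}{3 \left(-6 + G\right)}$ ($I{\left(G \right)} = -2 + \frac{\left(G + G\right) \frac{1}{-6 + G}}{3} = -2 + \frac{2 G \frac{1}{-6 + G}}{3} = -2 + \frac{2 G}{3 \left(-6 + G\right)}$)
$\left(137 + c{\left(-1,6 \right)}\right) I{\left(0 \right)} = \left(137 - 4\right) \frac{4 \left(9 - 0\right)}{3 \left(-6 + 0\right)} = 133 \frac{4 \left(9 + 0\right)}{3 \left(-6\right)} = 133 \cdot \frac{4}{3} \left(- \frac{1}{6}\right) 9 = 133 \left(-2\right) = -266$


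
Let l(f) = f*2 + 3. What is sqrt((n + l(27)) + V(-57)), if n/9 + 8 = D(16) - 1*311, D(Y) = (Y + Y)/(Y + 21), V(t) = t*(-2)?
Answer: 6*I*sqrt(102379)/37 ≈ 51.887*I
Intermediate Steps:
V(t) = -2*t
l(f) = 3 + 2*f (l(f) = 2*f + 3 = 3 + 2*f)
D(Y) = 2*Y/(21 + Y) (D(Y) = (2*Y)/(21 + Y) = 2*Y/(21 + Y))
n = -105939/37 (n = -72 + 9*(2*16/(21 + 16) - 1*311) = -72 + 9*(2*16/37 - 311) = -72 + 9*(2*16*(1/37) - 311) = -72 + 9*(32/37 - 311) = -72 + 9*(-11475/37) = -72 - 103275/37 = -105939/37 ≈ -2863.2)
sqrt((n + l(27)) + V(-57)) = sqrt((-105939/37 + (3 + 2*27)) - 2*(-57)) = sqrt((-105939/37 + (3 + 54)) + 114) = sqrt((-105939/37 + 57) + 114) = sqrt(-103830/37 + 114) = sqrt(-99612/37) = 6*I*sqrt(102379)/37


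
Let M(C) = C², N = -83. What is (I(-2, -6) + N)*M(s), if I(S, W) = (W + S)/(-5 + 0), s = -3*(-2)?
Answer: -14652/5 ≈ -2930.4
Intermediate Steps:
s = 6
I(S, W) = -S/5 - W/5 (I(S, W) = (S + W)/(-5) = (S + W)*(-⅕) = -S/5 - W/5)
(I(-2, -6) + N)*M(s) = ((-⅕*(-2) - ⅕*(-6)) - 83)*6² = ((⅖ + 6/5) - 83)*36 = (8/5 - 83)*36 = -407/5*36 = -14652/5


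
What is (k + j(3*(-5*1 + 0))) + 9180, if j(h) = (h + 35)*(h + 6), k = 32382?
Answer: 41382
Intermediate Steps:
j(h) = (6 + h)*(35 + h) (j(h) = (35 + h)*(6 + h) = (6 + h)*(35 + h))
(k + j(3*(-5*1 + 0))) + 9180 = (32382 + (210 + (3*(-5*1 + 0))**2 + 41*(3*(-5*1 + 0)))) + 9180 = (32382 + (210 + (3*(-5 + 0))**2 + 41*(3*(-5 + 0)))) + 9180 = (32382 + (210 + (3*(-5))**2 + 41*(3*(-5)))) + 9180 = (32382 + (210 + (-15)**2 + 41*(-15))) + 9180 = (32382 + (210 + 225 - 615)) + 9180 = (32382 - 180) + 9180 = 32202 + 9180 = 41382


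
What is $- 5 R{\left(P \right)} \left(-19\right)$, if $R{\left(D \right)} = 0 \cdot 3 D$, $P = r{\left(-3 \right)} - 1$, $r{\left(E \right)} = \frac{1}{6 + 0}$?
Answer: $0$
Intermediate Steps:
$r{\left(E \right)} = \frac{1}{6}$
$P = - \frac{5}{6}$ ($P = \frac{1}{6} - 1 = - \frac{5}{6} \approx -0.83333$)
$R{\left(D \right)} = 0$ ($R{\left(D \right)} = 0 D = 0$)
$- 5 R{\left(P \right)} \left(-19\right) = \left(-5\right) 0 \left(-19\right) = 0 \left(-19\right) = 0$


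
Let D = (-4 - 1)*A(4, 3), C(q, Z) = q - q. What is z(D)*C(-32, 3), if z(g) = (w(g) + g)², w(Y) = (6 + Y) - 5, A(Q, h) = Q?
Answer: 0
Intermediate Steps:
C(q, Z) = 0
w(Y) = 1 + Y
D = -20 (D = (-4 - 1)*4 = -5*4 = -20)
z(g) = (1 + 2*g)² (z(g) = ((1 + g) + g)² = (1 + 2*g)²)
z(D)*C(-32, 3) = (1 + 2*(-20))²*0 = (1 - 40)²*0 = (-39)²*0 = 1521*0 = 0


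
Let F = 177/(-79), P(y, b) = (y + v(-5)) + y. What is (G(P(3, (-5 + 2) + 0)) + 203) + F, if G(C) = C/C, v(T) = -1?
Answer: 15939/79 ≈ 201.76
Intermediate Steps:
P(y, b) = -1 + 2*y (P(y, b) = (y - 1) + y = (-1 + y) + y = -1 + 2*y)
F = -177/79 (F = 177*(-1/79) = -177/79 ≈ -2.2405)
G(C) = 1
(G(P(3, (-5 + 2) + 0)) + 203) + F = (1 + 203) - 177/79 = 204 - 177/79 = 15939/79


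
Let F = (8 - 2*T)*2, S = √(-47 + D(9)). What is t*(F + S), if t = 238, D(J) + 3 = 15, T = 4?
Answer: 238*I*√35 ≈ 1408.0*I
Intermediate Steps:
D(J) = 12 (D(J) = -3 + 15 = 12)
S = I*√35 (S = √(-47 + 12) = √(-35) = I*√35 ≈ 5.9161*I)
F = 0 (F = (8 - 2*4)*2 = (8 - 8)*2 = 0*2 = 0)
t*(F + S) = 238*(0 + I*√35) = 238*(I*√35) = 238*I*√35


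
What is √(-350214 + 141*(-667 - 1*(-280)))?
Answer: I*√404781 ≈ 636.22*I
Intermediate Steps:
√(-350214 + 141*(-667 - 1*(-280))) = √(-350214 + 141*(-667 + 280)) = √(-350214 + 141*(-387)) = √(-350214 - 54567) = √(-404781) = I*√404781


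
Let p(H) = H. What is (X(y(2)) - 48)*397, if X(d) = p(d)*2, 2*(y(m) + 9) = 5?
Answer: -24217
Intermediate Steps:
y(m) = -13/2 (y(m) = -9 + (½)*5 = -9 + 5/2 = -13/2)
X(d) = 2*d (X(d) = d*2 = 2*d)
(X(y(2)) - 48)*397 = (2*(-13/2) - 48)*397 = (-13 - 48)*397 = -61*397 = -24217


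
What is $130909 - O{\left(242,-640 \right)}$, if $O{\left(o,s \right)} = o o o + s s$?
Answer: $-14451179$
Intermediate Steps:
$O{\left(o,s \right)} = o^{3} + s^{2}$ ($O{\left(o,s \right)} = o^{2} o + s^{2} = o^{3} + s^{2}$)
$130909 - O{\left(242,-640 \right)} = 130909 - \left(242^{3} + \left(-640\right)^{2}\right) = 130909 - \left(14172488 + 409600\right) = 130909 - 14582088 = -14451179$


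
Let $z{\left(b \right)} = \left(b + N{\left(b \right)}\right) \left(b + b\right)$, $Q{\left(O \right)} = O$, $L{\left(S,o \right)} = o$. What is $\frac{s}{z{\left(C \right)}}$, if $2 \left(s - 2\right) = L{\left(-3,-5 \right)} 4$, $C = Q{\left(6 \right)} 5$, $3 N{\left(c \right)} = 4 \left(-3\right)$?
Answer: $- \frac{1}{195} \approx -0.0051282$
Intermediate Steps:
$N{\left(c \right)} = -4$ ($N{\left(c \right)} = \frac{4 \left(-3\right)}{3} = \frac{1}{3} \left(-12\right) = -4$)
$C = 30$ ($C = 6 \cdot 5 = 30$)
$z{\left(b \right)} = 2 b \left(-4 + b\right)$ ($z{\left(b \right)} = \left(b - 4\right) \left(b + b\right) = \left(-4 + b\right) 2 b = 2 b \left(-4 + b\right)$)
$s = -8$ ($s = 2 + \frac{\left(-5\right) 4}{2} = 2 + \frac{1}{2} \left(-20\right) = 2 - 10 = -8$)
$\frac{s}{z{\left(C \right)}} = - \frac{8}{2 \cdot 30 \left(-4 + 30\right)} = - \frac{8}{2 \cdot 30 \cdot 26} = - \frac{8}{1560} = \left(-8\right) \frac{1}{1560} = - \frac{1}{195}$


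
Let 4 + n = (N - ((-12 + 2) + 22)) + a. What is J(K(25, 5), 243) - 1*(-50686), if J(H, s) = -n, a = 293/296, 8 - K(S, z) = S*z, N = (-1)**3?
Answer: 15007795/296 ≈ 50702.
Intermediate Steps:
N = -1
K(S, z) = 8 - S*z
a = 293/296 (a = 293*(1/296) = 293/296 ≈ 0.98986)
n = -4739/296 (n = -4 + ((-1 - ((-12 + 2) + 22)) + 293/296) = -4 + ((-1 - (-10 + 22)) + 293/296) = -4 + ((-1 - 1*12) + 293/296) = -4 + ((-1 - 12) + 293/296) = -4 + (-13 + 293/296) = -4 - 3555/296 = -4739/296 ≈ -16.010)
J(H, s) = 4739/296 (J(H, s) = -1*(-4739/296) = 4739/296)
J(K(25, 5), 243) - 1*(-50686) = 4739/296 - 1*(-50686) = 4739/296 + 50686 = 15007795/296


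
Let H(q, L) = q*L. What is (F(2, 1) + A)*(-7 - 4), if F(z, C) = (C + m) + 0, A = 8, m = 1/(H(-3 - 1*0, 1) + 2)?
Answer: -88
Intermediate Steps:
H(q, L) = L*q
m = -1 (m = 1/(1*(-3 - 1*0) + 2) = 1/(1*(-3 + 0) + 2) = 1/(1*(-3) + 2) = 1/(-3 + 2) = 1/(-1) = -1)
F(z, C) = -1 + C (F(z, C) = (C - 1) + 0 = (-1 + C) + 0 = -1 + C)
(F(2, 1) + A)*(-7 - 4) = ((-1 + 1) + 8)*(-7 - 4) = (0 + 8)*(-11) = 8*(-11) = -88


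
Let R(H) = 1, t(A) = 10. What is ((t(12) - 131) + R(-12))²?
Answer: 14400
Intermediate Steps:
((t(12) - 131) + R(-12))² = ((10 - 131) + 1)² = (-121 + 1)² = (-120)² = 14400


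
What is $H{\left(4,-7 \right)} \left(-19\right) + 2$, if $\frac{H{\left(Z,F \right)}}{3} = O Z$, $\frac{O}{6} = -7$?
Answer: $9578$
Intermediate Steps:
$O = -42$ ($O = 6 \left(-7\right) = -42$)
$H{\left(Z,F \right)} = - 126 Z$ ($H{\left(Z,F \right)} = 3 \left(- 42 Z\right) = - 126 Z$)
$H{\left(4,-7 \right)} \left(-19\right) + 2 = \left(-126\right) 4 \left(-19\right) + 2 = \left(-504\right) \left(-19\right) + 2 = 9576 + 2 = 9578$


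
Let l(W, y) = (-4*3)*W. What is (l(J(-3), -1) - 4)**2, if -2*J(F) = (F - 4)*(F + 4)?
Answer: 2116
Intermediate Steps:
J(F) = -(-4 + F)*(4 + F)/2 (J(F) = -(F - 4)*(F + 4)/2 = -(-4 + F)*(4 + F)/2)
l(W, y) = -12*W
(l(J(-3), -1) - 4)**2 = (-12*(8 - 1/2*(-3)**2) - 4)**2 = (-12*(8 - 1/2*9) - 4)**2 = (-12*(8 - 9/2) - 4)**2 = (-12*7/2 - 4)**2 = (-42 - 4)**2 = (-46)**2 = 2116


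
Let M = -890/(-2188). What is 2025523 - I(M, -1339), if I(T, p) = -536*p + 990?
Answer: 1306829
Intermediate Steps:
M = 445/1094 (M = -890*(-1/2188) = 445/1094 ≈ 0.40676)
I(T, p) = 990 - 536*p
2025523 - I(M, -1339) = 2025523 - (990 - 536*(-1339)) = 2025523 - (990 + 717704) = 2025523 - 1*718694 = 2025523 - 718694 = 1306829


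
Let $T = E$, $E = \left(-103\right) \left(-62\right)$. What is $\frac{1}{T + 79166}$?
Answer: $\frac{1}{85552} \approx 1.1689 \cdot 10^{-5}$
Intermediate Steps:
$E = 6386$
$T = 6386$
$\frac{1}{T + 79166} = \frac{1}{6386 + 79166} = \frac{1}{85552}$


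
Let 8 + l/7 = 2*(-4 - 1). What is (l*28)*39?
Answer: -137592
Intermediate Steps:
l = -126 (l = -56 + 7*(2*(-4 - 1)) = -56 + 7*(2*(-5)) = -56 + 7*(-10) = -56 - 70 = -126)
(l*28)*39 = -126*28*39 = -3528*39 = -137592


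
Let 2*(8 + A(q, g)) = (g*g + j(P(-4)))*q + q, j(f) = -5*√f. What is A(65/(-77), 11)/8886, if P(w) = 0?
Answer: -1527/228074 ≈ -0.0066952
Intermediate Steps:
A(q, g) = -8 + q/2 + q*g²/2 (A(q, g) = -8 + ((g*g - 5*√0)*q + q)/2 = -8 + ((g² - 5*0)*q + q)/2 = -8 + ((g² + 0)*q + q)/2 = -8 + (g²*q + q)/2 = -8 + (q*g² + q)/2 = -8 + (q + q*g²)/2 = -8 + (q/2 + q*g²/2) = -8 + q/2 + q*g²/2)
A(65/(-77), 11)/8886 = (-8 + (65/(-77))/2 + (½)*(65/(-77))*11²)/8886 = (-8 + (65*(-1/77))/2 + (½)*(65*(-1/77))*121)*(1/8886) = (-8 + (½)*(-65/77) + (½)*(-65/77)*121)*(1/8886) = (-8 - 65/154 - 715/14)*(1/8886) = -4581/77*1/8886 = -1527/228074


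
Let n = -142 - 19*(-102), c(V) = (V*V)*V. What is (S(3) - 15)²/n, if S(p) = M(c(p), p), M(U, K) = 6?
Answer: 81/1796 ≈ 0.045100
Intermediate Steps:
c(V) = V³ (c(V) = V²*V = V³)
S(p) = 6
n = 1796 (n = -142 + 1938 = 1796)
(S(3) - 15)²/n = (6 - 15)²/1796 = (-9)²*(1/1796) = 81*(1/1796) = 81/1796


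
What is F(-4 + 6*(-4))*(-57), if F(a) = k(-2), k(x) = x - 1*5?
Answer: 399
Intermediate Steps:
k(x) = -5 + x (k(x) = x - 5 = -5 + x)
F(a) = -7 (F(a) = -5 - 2 = -7)
F(-4 + 6*(-4))*(-57) = -7*(-57) = 399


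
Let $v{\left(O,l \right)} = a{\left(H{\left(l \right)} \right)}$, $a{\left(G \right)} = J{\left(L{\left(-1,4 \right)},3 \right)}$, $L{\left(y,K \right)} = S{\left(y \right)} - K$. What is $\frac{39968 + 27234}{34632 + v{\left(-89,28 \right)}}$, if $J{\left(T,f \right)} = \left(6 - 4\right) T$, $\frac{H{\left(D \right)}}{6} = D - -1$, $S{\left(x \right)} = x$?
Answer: $\frac{33601}{17311} \approx 1.941$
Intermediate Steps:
$H{\left(D \right)} = 6 + 6 D$ ($H{\left(D \right)} = 6 \left(D - -1\right) = 6 \left(D + 1\right) = 6 \left(1 + D\right) = 6 + 6 D$)
$L{\left(y,K \right)} = y - K$
$J{\left(T,f \right)} = 2 T$
$a{\left(G \right)} = -10$ ($a{\left(G \right)} = 2 \left(-1 - 4\right) = 2 \left(-5\right) = -10$)
$v{\left(O,l \right)} = -10$
$\frac{39968 + 27234}{34632 + v{\left(-89,28 \right)}} = \frac{39968 + 27234}{34632 - 10} = \frac{67202}{34622} = 67202 \cdot \frac{1}{34622} = \frac{33601}{17311}$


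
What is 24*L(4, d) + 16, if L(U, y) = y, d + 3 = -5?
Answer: -176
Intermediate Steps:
d = -8 (d = -3 - 5 = -8)
24*L(4, d) + 16 = 24*(-8) + 16 = -192 + 16 = -176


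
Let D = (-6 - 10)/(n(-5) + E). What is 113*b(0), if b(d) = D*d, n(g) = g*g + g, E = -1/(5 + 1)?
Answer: 0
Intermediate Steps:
E = -⅙ (E = -1/6 = -1*⅙ = -⅙ ≈ -0.16667)
n(g) = g + g² (n(g) = g² + g = g + g²)
D = -96/119 (D = (-6 - 10)/(-5*(1 - 5) - ⅙) = -16/(-5*(-4) - ⅙) = -16/(20 - ⅙) = -16/119/6 = -16*6/119 = -96/119 ≈ -0.80672)
b(d) = -96*d/119
113*b(0) = 113*(-96/119*0) = 113*0 = 0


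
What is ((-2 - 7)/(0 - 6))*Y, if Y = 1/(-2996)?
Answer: -3/5992 ≈ -0.00050067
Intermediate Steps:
Y = -1/2996 ≈ -0.00033378
((-2 - 7)/(0 - 6))*Y = ((-2 - 7)/(0 - 6))*(-1/2996) = -9/(-6)*(-1/2996) = -9*(-⅙)*(-1/2996) = (3/2)*(-1/2996) = -3/5992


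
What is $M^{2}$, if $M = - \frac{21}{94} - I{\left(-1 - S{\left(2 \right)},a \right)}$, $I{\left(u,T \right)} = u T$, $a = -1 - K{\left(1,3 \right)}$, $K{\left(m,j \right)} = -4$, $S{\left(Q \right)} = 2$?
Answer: $\frac{680625}{8836} \approx 77.029$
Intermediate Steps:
$a = 3$ ($a = -1 - -4 = -1 + 4 = 3$)
$I{\left(u,T \right)} = T u$
$M = \frac{825}{94}$ ($M = - \frac{21}{94} - 3 \left(-1 - 2\right) = \left(-21\right) \frac{1}{94} - 3 \left(-1 - 2\right) = - \frac{21}{94} - 3 \left(-3\right) = - \frac{21}{94} - -9 = - \frac{21}{94} + 9 = \frac{825}{94} \approx 8.7766$)
$M^{2} = \left(\frac{825}{94}\right)^{2} = \frac{680625}{8836}$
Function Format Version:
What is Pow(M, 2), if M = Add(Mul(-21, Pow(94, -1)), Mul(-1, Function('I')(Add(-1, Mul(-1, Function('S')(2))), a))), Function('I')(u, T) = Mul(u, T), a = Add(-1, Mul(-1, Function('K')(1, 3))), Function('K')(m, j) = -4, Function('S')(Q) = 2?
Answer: Rational(680625, 8836) ≈ 77.029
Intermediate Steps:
a = 3 (a = Add(-1, Mul(-1, -4)) = Add(-1, 4) = 3)
Function('I')(u, T) = Mul(T, u)
M = Rational(825, 94) (M = Add(Mul(-21, Pow(94, -1)), Mul(-1, Mul(3, Add(-1, Mul(-1, 2))))) = Add(Mul(-21, Rational(1, 94)), Mul(-1, Mul(3, Add(-1, -2)))) = Add(Rational(-21, 94), Mul(-1, Mul(3, -3))) = Add(Rational(-21, 94), Mul(-1, -9)) = Add(Rational(-21, 94), 9) = Rational(825, 94) ≈ 8.7766)
Pow(M, 2) = Pow(Rational(825, 94), 2) = Rational(680625, 8836)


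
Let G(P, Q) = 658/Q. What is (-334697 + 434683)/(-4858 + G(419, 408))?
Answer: -20397144/990703 ≈ -20.589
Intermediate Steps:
(-334697 + 434683)/(-4858 + G(419, 408)) = (-334697 + 434683)/(-4858 + 658/408) = 99986/(-4858 + 658*(1/408)) = 99986/(-4858 + 329/204) = 99986/(-990703/204) = 99986*(-204/990703) = -20397144/990703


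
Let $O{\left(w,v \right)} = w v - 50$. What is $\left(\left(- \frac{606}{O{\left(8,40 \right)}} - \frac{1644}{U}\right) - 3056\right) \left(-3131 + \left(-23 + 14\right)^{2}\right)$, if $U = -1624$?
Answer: $\frac{17035967455}{1827} \approx 9.3246 \cdot 10^{6}$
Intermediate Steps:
$O{\left(w,v \right)} = -50 + v w$ ($O{\left(w,v \right)} = v w - 50 = -50 + v w$)
$\left(\left(- \frac{606}{O{\left(8,40 \right)}} - \frac{1644}{U}\right) - 3056\right) \left(-3131 + \left(-23 + 14\right)^{2}\right) = \left(\left(- \frac{606}{-50 + 40 \cdot 8} - \frac{1644}{-1624}\right) - 3056\right) \left(-3131 + \left(-23 + 14\right)^{2}\right) = \left(\left(- \frac{606}{-50 + 320} - - \frac{411}{406}\right) - 3056\right) \left(-3131 + \left(-9\right)^{2}\right) = \left(\left(- \frac{606}{270} + \frac{411}{406}\right) - 3056\right) \left(-3131 + 81\right) = \left(\left(\left(-606\right) \frac{1}{270} + \frac{411}{406}\right) - 3056\right) \left(-3050\right) = \left(\left(- \frac{101}{45} + \frac{411}{406}\right) - 3056\right) \left(-3050\right) = \left(- \frac{22511}{18270} - 3056\right) \left(-3050\right) = \left(- \frac{55855631}{18270}\right) \left(-3050\right) = \frac{17035967455}{1827}$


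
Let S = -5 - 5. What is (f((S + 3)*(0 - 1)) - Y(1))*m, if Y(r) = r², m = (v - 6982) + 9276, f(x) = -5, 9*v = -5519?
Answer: -30254/3 ≈ -10085.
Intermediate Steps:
v = -5519/9 (v = (⅑)*(-5519) = -5519/9 ≈ -613.22)
S = -10
m = 15127/9 (m = (-5519/9 - 6982) + 9276 = -68357/9 + 9276 = 15127/9 ≈ 1680.8)
(f((S + 3)*(0 - 1)) - Y(1))*m = (-5 - 1*1²)*(15127/9) = (-5 - 1*1)*(15127/9) = (-5 - 1)*(15127/9) = -6*15127/9 = -30254/3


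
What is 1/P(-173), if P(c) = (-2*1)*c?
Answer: 1/346 ≈ 0.0028902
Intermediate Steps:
P(c) = -2*c
1/P(-173) = 1/(-2*(-173)) = 1/346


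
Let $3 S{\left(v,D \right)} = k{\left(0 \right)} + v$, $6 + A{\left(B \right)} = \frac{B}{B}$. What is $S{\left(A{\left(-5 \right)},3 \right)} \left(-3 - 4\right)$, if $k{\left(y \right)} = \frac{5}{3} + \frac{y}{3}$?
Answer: $\frac{70}{9} \approx 7.7778$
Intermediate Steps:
$A{\left(B \right)} = -5$ ($A{\left(B \right)} = -6 + \frac{B}{B} = -6 + 1 = -5$)
$k{\left(y \right)} = \frac{5}{3} + \frac{y}{3}$ ($k{\left(y \right)} = 5 \cdot \frac{1}{3} + y \frac{1}{3} = \frac{5}{3} + \frac{y}{3}$)
$S{\left(v,D \right)} = \frac{5}{9} + \frac{v}{3}$ ($S{\left(v,D \right)} = \frac{\left(\frac{5}{3} + \frac{1}{3} \cdot 0\right) + v}{3} = \frac{\left(\frac{5}{3} + 0\right) + v}{3} = \frac{\frac{5}{3} + v}{3} = \frac{5}{9} + \frac{v}{3}$)
$S{\left(A{\left(-5 \right)},3 \right)} \left(-3 - 4\right) = \left(\frac{5}{9} + \frac{1}{3} \left(-5\right)\right) \left(-3 - 4\right) = \left(\frac{5}{9} - \frac{5}{3}\right) \left(-7\right) = \left(- \frac{10}{9}\right) \left(-7\right) = \frac{70}{9}$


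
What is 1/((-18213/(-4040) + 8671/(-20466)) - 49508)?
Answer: -41341320/2046557212351 ≈ -2.0200e-5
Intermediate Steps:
1/((-18213/(-4040) + 8671/(-20466)) - 49508) = 1/((-18213*(-1/4040) + 8671*(-1/20466)) - 49508) = 1/((18213/4040 - 8671/20466) - 49508) = 1/(168858209/41341320 - 49508) = 1/(-2046557212351/41341320) = -41341320/2046557212351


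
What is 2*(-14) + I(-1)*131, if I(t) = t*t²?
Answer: -159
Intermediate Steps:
I(t) = t³
2*(-14) + I(-1)*131 = 2*(-14) + (-1)³*131 = -28 - 1*131 = -28 - 131 = -159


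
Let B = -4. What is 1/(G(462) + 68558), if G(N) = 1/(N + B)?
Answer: 458/31399565 ≈ 1.4586e-5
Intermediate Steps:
G(N) = 1/(-4 + N) (G(N) = 1/(N - 4) = 1/(-4 + N))
1/(G(462) + 68558) = 1/(1/(-4 + 462) + 68558) = 1/(1/458 + 68558) = 1/(31399565/458) = 458/31399565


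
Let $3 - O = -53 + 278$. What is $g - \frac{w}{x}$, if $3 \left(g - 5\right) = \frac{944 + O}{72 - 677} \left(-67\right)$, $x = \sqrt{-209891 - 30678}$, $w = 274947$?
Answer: $\frac{57449}{1815} + \frac{274947 i \sqrt{240569}}{240569} \approx 31.652 + 560.57 i$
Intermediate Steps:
$x = i \sqrt{240569}$ ($x = \sqrt{-240569} = i \sqrt{240569} \approx 490.48 i$)
$O = -222$ ($O = 3 - \left(-53 + 278\right) = 3 - 225 = -222$)
$g = \frac{57449}{1815}$ ($g = 5 + \frac{\frac{944 - 222}{72 - 677} \left(-67\right)}{3} = 5 + \frac{\frac{722}{72 - 677} \left(-67\right)}{3} = 5 + \frac{\frac{722}{-605} \left(-67\right)}{3} = 5 + \frac{722 \left(- \frac{1}{605}\right) \left(-67\right)}{3} = 5 + \frac{\left(- \frac{722}{605}\right) \left(-67\right)}{3} = 5 + \frac{1}{3} \cdot \frac{48374}{605} = 5 + \frac{48374}{1815} = \frac{57449}{1815} \approx 31.652$)
$g - \frac{w}{x} = \frac{57449}{1815} - \frac{274947}{i \sqrt{240569}} = \frac{57449}{1815} - 274947 \left(- \frac{i \sqrt{240569}}{240569}\right) = \frac{57449}{1815} - - \frac{274947 i \sqrt{240569}}{240569} = \frac{57449}{1815} + \frac{274947 i \sqrt{240569}}{240569}$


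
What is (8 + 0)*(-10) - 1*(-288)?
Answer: 208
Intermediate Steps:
(8 + 0)*(-10) - 1*(-288) = 8*(-10) + 288 = -80 + 288 = 208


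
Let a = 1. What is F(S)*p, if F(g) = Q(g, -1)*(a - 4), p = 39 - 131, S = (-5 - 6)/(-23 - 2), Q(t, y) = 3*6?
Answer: 4968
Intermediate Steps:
Q(t, y) = 18
S = 11/25 (S = -11/(-25) = -11*(-1/25) = 11/25 ≈ 0.44000)
p = -92
F(g) = -54 (F(g) = 18*(1 - 4) = 18*(-3) = -54)
F(S)*p = -54*(-92) = 4968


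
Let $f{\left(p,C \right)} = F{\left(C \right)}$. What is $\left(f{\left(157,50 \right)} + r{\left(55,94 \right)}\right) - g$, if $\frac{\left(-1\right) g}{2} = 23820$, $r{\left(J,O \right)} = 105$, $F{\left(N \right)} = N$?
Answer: $47795$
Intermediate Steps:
$f{\left(p,C \right)} = C$
$g = -47640$ ($g = \left(-2\right) 23820 = -47640$)
$\left(f{\left(157,50 \right)} + r{\left(55,94 \right)}\right) - g = \left(50 + 105\right) - -47640 = 155 + 47640 = 47795$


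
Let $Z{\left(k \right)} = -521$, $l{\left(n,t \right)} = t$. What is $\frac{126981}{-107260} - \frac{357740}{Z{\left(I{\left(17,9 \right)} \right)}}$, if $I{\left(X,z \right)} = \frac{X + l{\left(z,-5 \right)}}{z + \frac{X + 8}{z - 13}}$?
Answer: $\frac{38305035299}{55882460} \approx 685.46$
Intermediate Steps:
$I{\left(X,z \right)} = \frac{-5 + X}{z + \frac{8 + X}{-13 + z}}$ ($I{\left(X,z \right)} = \frac{X - 5}{z + \frac{X + 8}{z - 13}} = \frac{-5 + X}{z + \frac{8 + X}{-13 + z}}$)
$\frac{126981}{-107260} - \frac{357740}{Z{\left(I{\left(17,9 \right)} \right)}} = \frac{126981}{-107260} - \frac{357740}{-521} = 126981 \left(- \frac{1}{107260}\right) - - \frac{357740}{521} = - \frac{126981}{107260} + \frac{357740}{521} = \frac{38305035299}{55882460}$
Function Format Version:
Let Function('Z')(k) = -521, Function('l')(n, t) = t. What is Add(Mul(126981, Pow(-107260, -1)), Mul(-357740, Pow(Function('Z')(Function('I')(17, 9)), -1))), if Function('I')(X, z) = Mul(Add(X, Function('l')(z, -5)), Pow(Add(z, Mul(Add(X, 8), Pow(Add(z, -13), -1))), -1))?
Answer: Rational(38305035299, 55882460) ≈ 685.46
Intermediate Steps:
Function('I')(X, z) = Mul(Pow(Add(z, Mul(Pow(Add(-13, z), -1), Add(8, X))), -1), Add(-5, X)) (Function('I')(X, z) = Mul(Add(X, -5), Pow(Add(z, Mul(Add(X, 8), Pow(Add(z, -13), -1))), -1)) = Mul(Add(-5, X), Pow(Add(z, Mul(Add(8, X), Pow(Add(-13, z), -1))), -1)) = Mul(Add(-5, X), Pow(Add(z, Mul(Pow(Add(-13, z), -1), Add(8, X))), -1)) = Mul(Pow(Add(z, Mul(Pow(Add(-13, z), -1), Add(8, X))), -1), Add(-5, X)))
Add(Mul(126981, Pow(-107260, -1)), Mul(-357740, Pow(Function('Z')(Function('I')(17, 9)), -1))) = Add(Mul(126981, Pow(-107260, -1)), Mul(-357740, Pow(-521, -1))) = Add(Mul(126981, Rational(-1, 107260)), Mul(-357740, Rational(-1, 521))) = Add(Rational(-126981, 107260), Rational(357740, 521)) = Rational(38305035299, 55882460)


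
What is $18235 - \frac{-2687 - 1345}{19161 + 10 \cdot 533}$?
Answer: $\frac{446597417}{24491} \approx 18235.0$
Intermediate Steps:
$18235 - \frac{-2687 - 1345}{19161 + 10 \cdot 533} = 18235 - - \frac{4032}{19161 + 5330} = 18235 - - \frac{4032}{24491} = 18235 + \frac{4032}{24491} = \frac{446597417}{24491}$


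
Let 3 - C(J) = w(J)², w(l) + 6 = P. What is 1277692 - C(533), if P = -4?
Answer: 1277789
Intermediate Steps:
w(l) = -10 (w(l) = -6 - 4 = -10)
C(J) = -97 (C(J) = 3 - 1*(-10)² = 3 - 1*100 = 3 - 100 = -97)
1277692 - C(533) = 1277692 - 1*(-97) = 1277692 + 97 = 1277789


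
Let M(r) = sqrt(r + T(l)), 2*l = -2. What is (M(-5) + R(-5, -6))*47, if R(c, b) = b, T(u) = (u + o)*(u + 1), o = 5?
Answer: -282 + 47*I*sqrt(5) ≈ -282.0 + 105.1*I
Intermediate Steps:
l = -1 (l = (1/2)*(-2) = -1)
T(u) = (1 + u)*(5 + u) (T(u) = (u + 5)*(u + 1) = (5 + u)*(1 + u) = (1 + u)*(5 + u))
M(r) = sqrt(r) (M(r) = sqrt(r + (5 + (-1)**2 + 6*(-1))) = sqrt(r + (5 + 1 - 6)) = sqrt(r + 0) = sqrt(r))
(M(-5) + R(-5, -6))*47 = (sqrt(-5) - 6)*47 = (I*sqrt(5) - 6)*47 = (-6 + I*sqrt(5))*47 = -282 + 47*I*sqrt(5)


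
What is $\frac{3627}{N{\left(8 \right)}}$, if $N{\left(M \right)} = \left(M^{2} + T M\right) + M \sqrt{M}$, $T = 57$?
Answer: $\frac{235755}{33736} - \frac{3627 \sqrt{2}}{16868} \approx 6.6841$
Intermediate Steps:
$N{\left(M \right)} = M^{2} + M^{\frac{3}{2}} + 57 M$ ($N{\left(M \right)} = \left(M^{2} + 57 M\right) + M \sqrt{M} = \left(M^{2} + 57 M\right) + M^{\frac{3}{2}} = M^{2} + M^{\frac{3}{2}} + 57 M$)
$\frac{3627}{N{\left(8 \right)}} = \frac{3627}{8^{2} + 8^{\frac{3}{2}} + 57 \cdot 8} = \frac{3627}{64 + 16 \sqrt{2} + 456} = \frac{3627}{520 + 16 \sqrt{2}}$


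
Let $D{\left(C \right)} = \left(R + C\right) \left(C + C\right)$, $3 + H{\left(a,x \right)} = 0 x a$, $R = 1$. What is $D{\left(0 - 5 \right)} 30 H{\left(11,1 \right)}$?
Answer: $-3600$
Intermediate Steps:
$H{\left(a,x \right)} = -3$ ($H{\left(a,x \right)} = -3 + 0 x a = -3 + 0 a = -3 + 0 = -3$)
$D{\left(C \right)} = 2 C \left(1 + C\right)$ ($D{\left(C \right)} = \left(1 + C\right) \left(C + C\right) = \left(1 + C\right) 2 C = 2 C \left(1 + C\right)$)
$D{\left(0 - 5 \right)} 30 H{\left(11,1 \right)} = 2 \left(0 - 5\right) \left(1 + \left(0 - 5\right)\right) 30 \left(-3\right) = 2 \left(-5\right) \left(1 - 5\right) 30 \left(-3\right) = 2 \left(-5\right) \left(-4\right) 30 \left(-3\right) = 40 \cdot 30 \left(-3\right) = 1200 \left(-3\right) = -3600$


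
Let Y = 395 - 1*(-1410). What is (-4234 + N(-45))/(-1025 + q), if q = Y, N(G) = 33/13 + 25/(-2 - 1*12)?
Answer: -256817/47320 ≈ -5.4272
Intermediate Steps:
Y = 1805 (Y = 395 + 1410 = 1805)
N(G) = 137/182 (N(G) = 33*(1/13) + 25/(-2 - 12) = 33/13 + 25/(-14) = 33/13 + 25*(-1/14) = 33/13 - 25/14 = 137/182)
q = 1805
(-4234 + N(-45))/(-1025 + q) = (-4234 + 137/182)/(-1025 + 1805) = -770451/182/780 = -770451/182*1/780 = -256817/47320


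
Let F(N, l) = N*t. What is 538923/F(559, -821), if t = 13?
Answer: 538923/7267 ≈ 74.160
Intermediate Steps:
F(N, l) = 13*N (F(N, l) = N*13 = 13*N)
538923/F(559, -821) = 538923/((13*559)) = 538923/7267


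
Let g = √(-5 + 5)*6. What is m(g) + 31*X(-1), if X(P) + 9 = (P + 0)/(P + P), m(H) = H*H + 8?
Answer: -511/2 ≈ -255.50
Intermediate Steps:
g = 0 (g = √0*6 = 0*6 = 0)
m(H) = 8 + H² (m(H) = H² + 8 = 8 + H²)
X(P) = -17/2 (X(P) = -9 + (P + 0)/(P + P) = -9 + P/((2*P)) = -9 + P*(1/(2*P)) = -9 + ½ = -17/2)
m(g) + 31*X(-1) = (8 + 0²) + 31*(-17/2) = (8 + 0) - 527/2 = 8 - 527/2 = -511/2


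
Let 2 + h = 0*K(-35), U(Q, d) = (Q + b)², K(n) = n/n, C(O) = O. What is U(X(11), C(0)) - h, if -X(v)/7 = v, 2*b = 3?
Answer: 22809/4 ≈ 5702.3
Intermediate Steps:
b = 3/2 (b = (½)*3 = 3/2 ≈ 1.5000)
X(v) = -7*v
K(n) = 1
U(Q, d) = (3/2 + Q)² (U(Q, d) = (Q + 3/2)² = (3/2 + Q)²)
h = -2 (h = -2 + 0*1 = -2 + 0 = -2)
U(X(11), C(0)) - h = (3 + 2*(-7*11))²/4 - 1*(-2) = (3 + 2*(-77))²/4 + 2 = (3 - 154)²/4 + 2 = (¼)*(-151)² + 2 = (¼)*22801 + 2 = 22801/4 + 2 = 22809/4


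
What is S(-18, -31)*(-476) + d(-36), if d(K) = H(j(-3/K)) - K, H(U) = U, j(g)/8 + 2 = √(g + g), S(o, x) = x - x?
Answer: 20 + 4*√6/3 ≈ 23.266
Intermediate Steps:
S(o, x) = 0
j(g) = -16 + 8*√2*√g (j(g) = -16 + 8*√(g + g) = -16 + 8*√(2*g) = -16 + 8*(√2*√g) = -16 + 8*√2*√g)
d(K) = -16 - K + 8*√6*√(-1/K) (d(K) = (-16 + 8*√2*√(-3/K)) - K = (-16 + 8*√2*(√3*√(-1/K))) - K = (-16 + 8*√6*√(-1/K)) - K = -16 - K + 8*√6*√(-1/K))
S(-18, -31)*(-476) + d(-36) = 0*(-476) + (-16 - 1*(-36) + 8*√6*√(-1/(-36))) = 0 + (-16 + 36 + 8*√6*√(-1*(-1/36))) = 0 + (-16 + 36 + 8*√6*√(1/36)) = 0 + (-16 + 36 + 8*√6*(⅙)) = 0 + (-16 + 36 + 4*√6/3) = 0 + (20 + 4*√6/3) = 20 + 4*√6/3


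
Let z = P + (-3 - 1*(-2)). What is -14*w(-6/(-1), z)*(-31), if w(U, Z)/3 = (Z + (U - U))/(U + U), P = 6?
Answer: 1085/2 ≈ 542.50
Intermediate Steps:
z = 5 (z = 6 + (-3 - 1*(-2)) = 6 + (-3 + 2) = 6 - 1 = 5)
w(U, Z) = 3*Z/(2*U) (w(U, Z) = 3*((Z + (U - U))/(U + U)) = 3*((Z + 0)/((2*U))) = 3*(Z*(1/(2*U))) = 3*(Z/(2*U)) = 3*Z/(2*U))
-14*w(-6/(-1), z)*(-31) = -21*5/((-6/(-1)))*(-31) = -21*5/((-6*(-1)))*(-31) = -21*5/6*(-31) = -14*5/4*(-31) = -35/2*(-31) = 1085/2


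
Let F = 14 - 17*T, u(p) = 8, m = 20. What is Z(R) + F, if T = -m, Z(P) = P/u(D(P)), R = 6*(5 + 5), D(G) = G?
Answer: 723/2 ≈ 361.50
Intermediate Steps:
R = 60 (R = 6*10 = 60)
Z(P) = P/8
T = -20 (T = -1*20 = -20)
F = 354 (F = 14 - 17*(-20) = 14 + 340 = 354)
Z(R) + F = (⅛)*60 + 354 = 15/2 + 354 = 723/2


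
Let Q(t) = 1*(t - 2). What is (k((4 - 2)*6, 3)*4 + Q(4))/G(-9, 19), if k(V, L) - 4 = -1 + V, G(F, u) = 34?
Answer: 31/17 ≈ 1.8235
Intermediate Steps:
k(V, L) = 3 + V (k(V, L) = 4 + (-1 + V) = 3 + V)
Q(t) = -2 + t (Q(t) = 1*(-2 + t) = -2 + t)
(k((4 - 2)*6, 3)*4 + Q(4))/G(-9, 19) = ((3 + (4 - 2)*6)*4 + (-2 + 4))/34 = ((3 + 2*6)*4 + 2)*(1/34) = ((3 + 12)*4 + 2)*(1/34) = (15*4 + 2)*(1/34) = (60 + 2)*(1/34) = 62*(1/34) = 31/17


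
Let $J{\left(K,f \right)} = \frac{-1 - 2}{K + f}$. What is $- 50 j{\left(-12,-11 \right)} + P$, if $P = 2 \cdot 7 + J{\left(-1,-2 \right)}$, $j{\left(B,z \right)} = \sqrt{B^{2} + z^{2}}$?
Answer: $15 - 50 \sqrt{265} \approx -798.94$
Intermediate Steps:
$J{\left(K,f \right)} = - \frac{3}{K + f}$
$P = 15$ ($P = 2 \cdot 7 - \frac{3}{-1 - 2} = 14 - \frac{3}{-3} = 14 - -1 = 14 + 1 = 15$)
$- 50 j{\left(-12,-11 \right)} + P = - 50 \sqrt{\left(-12\right)^{2} + \left(-11\right)^{2}} + 15 = - 50 \sqrt{144 + 121} + 15 = - 50 \sqrt{265} + 15 = 15 - 50 \sqrt{265}$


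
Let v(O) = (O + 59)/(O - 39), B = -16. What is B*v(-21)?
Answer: 152/15 ≈ 10.133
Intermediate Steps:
v(O) = (59 + O)/(-39 + O)
B*v(-21) = -16*(59 - 21)/(-39 - 21) = -16*38/(-60) = -(-4)*38/15 = -16*(-19/30) = 152/15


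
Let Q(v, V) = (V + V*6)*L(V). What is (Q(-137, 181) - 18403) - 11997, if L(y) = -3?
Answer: -34201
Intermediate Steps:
Q(v, V) = -21*V (Q(v, V) = (V + V*6)*(-3) = (V + 6*V)*(-3) = (7*V)*(-3) = -21*V)
(Q(-137, 181) - 18403) - 11997 = (-21*181 - 18403) - 11997 = (-3801 - 18403) - 11997 = -22204 - 11997 = -34201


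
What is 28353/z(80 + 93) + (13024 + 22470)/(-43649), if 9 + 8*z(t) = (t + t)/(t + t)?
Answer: -1237615591/43649 ≈ -28354.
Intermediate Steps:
z(t) = -1 (z(t) = -9/8 + ((t + t)/(t + t))/8 = -9/8 + ((2*t)/((2*t)))/8 = -9/8 + ((2*t)*(1/(2*t)))/8 = -9/8 + (⅛)*1 = -9/8 + ⅛ = -1)
28353/z(80 + 93) + (13024 + 22470)/(-43649) = 28353/(-1) + (13024 + 22470)/(-43649) = 28353*(-1) + 35494*(-1/43649) = -28353 - 35494/43649 = -1237615591/43649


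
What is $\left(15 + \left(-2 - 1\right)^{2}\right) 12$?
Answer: $288$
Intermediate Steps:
$\left(15 + \left(-2 - 1\right)^{2}\right) 12 = \left(15 + \left(-3\right)^{2}\right) 12 = \left(15 + 9\right) 12 = 24 \cdot 12 = 288$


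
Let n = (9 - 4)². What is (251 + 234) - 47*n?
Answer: -690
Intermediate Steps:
n = 25 (n = 5² = 25)
(251 + 234) - 47*n = (251 + 234) - 47*25 = 485 - 1175 = -690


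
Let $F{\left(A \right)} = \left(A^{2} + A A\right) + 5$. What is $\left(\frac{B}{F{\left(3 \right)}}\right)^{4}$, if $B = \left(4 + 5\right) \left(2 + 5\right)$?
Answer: $\frac{15752961}{279841} \approx 56.293$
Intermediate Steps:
$B = 63$ ($B = 9 \cdot 7 = 63$)
$F{\left(A \right)} = 5 + 2 A^{2}$ ($F{\left(A \right)} = \left(A^{2} + A^{2}\right) + 5 = 2 A^{2} + 5 = 5 + 2 A^{2}$)
$\left(\frac{B}{F{\left(3 \right)}}\right)^{4} = \left(\frac{63}{5 + 2 \cdot 3^{2}}\right)^{4} = \left(\frac{63}{5 + 2 \cdot 9}\right)^{4} = \left(\frac{63}{5 + 18}\right)^{4} = \left(\frac{63}{23}\right)^{4} = \frac{15752961}{279841}$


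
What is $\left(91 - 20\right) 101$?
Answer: $7171$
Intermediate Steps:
$\left(91 - 20\right) 101 = 71 \cdot 101 = 7171$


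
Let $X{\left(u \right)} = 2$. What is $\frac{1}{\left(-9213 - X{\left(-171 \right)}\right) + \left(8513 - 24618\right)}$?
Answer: $- \frac{1}{25320} \approx -3.9494 \cdot 10^{-5}$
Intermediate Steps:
$\frac{1}{\left(-9213 - X{\left(-171 \right)}\right) + \left(8513 - 24618\right)} = \frac{1}{\left(-9213 - 2\right) + \left(8513 - 24618\right)} = \frac{1}{\left(-9213 - 2\right) - 16105} = \frac{1}{-9215 - 16105} = \frac{1}{-25320} = - \frac{1}{25320}$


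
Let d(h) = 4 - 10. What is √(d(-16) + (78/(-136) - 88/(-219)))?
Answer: I*√342177207/7446 ≈ 2.4843*I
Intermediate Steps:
d(h) = -6
√(d(-16) + (78/(-136) - 88/(-219))) = √(-6 + (78/(-136) - 88/(-219))) = √(-6 + (78*(-1/136) - 88*(-1/219))) = √(-6 + (-39/68 + 88/219)) = √(-6 - 2557/14892) = √(-91909/14892) = I*√342177207/7446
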